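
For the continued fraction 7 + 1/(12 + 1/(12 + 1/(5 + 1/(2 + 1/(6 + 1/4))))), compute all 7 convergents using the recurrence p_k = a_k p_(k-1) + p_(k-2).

7/1, 85/12, 1027/145, 5220/737, 11467/1619, 74022/10451, 307555/43423

Using the convergent recurrence p_i = a_i*p_{i-1} + p_{i-2}, q_i = a_i*q_{i-1} + q_{i-2} with p_{-2}=0, p_{-1}=1, q_{-2}=1, q_{-1}=0:
  i=0: a_0=7, p_0 = 7*1 + 0 = 7, q_0 = 7*0 + 1 = 1.
  i=1: a_1=12, p_1 = 12*7 + 1 = 85, q_1 = 12*1 + 0 = 12.
  i=2: a_2=12, p_2 = 12*85 + 7 = 1027, q_2 = 12*12 + 1 = 145.
  i=3: a_3=5, p_3 = 5*1027 + 85 = 5220, q_3 = 5*145 + 12 = 737.
  i=4: a_4=2, p_4 = 2*5220 + 1027 = 11467, q_4 = 2*737 + 145 = 1619.
  i=5: a_5=6, p_5 = 6*11467 + 5220 = 74022, q_5 = 6*1619 + 737 = 10451.
  i=6: a_6=4, p_6 = 4*74022 + 11467 = 307555, q_6 = 4*10451 + 1619 = 43423.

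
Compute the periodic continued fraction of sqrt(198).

[14; (14, 28)]

Write x_i = (sqrt(198) + m_i)/d_i with (m_0, d_0) = (0, 1). a_0 = floor(sqrt(198)) = 14, since 14^2 = 196 <= 198 < 225 = 15^2.
Iterate m_{i+1} = d_i*a_i - m_i, d_{i+1} = (198 - m_{i+1}^2)/d_i, a_{i+1} = floor((a_0 + m_{i+1})/d_{i+1}):
  m_1 = 1*14 - 0 = 14, d_1 = (198 - 14^2)/1 = 2/1 = 2, a_1 = floor((14 + 14)/2) = 14.
  m_2 = 2*14 - 14 = 14, d_2 = (198 - 14^2)/2 = 2/2 = 1, a_2 = floor((14 + 14)/1) = 28.
  m_3 = 1*28 - 14 = 14, d_3 = (198 - 14^2)/1 = 2/1 = 2: (m_3, d_3) = (m_1, d_1) = (14, 2), so from here the quotients repeat a_1, a_2; the period length is 2.
Hence the expansion of sqrt(198) is a_0 = 14 followed by the repeating block 14, 28 (period 2).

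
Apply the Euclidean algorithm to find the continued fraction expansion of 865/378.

Run the Euclidean algorithm on 865 and 378; the successive quotients are the partial quotients a_0, a_1, ... (each step inverts the fractional part left over by the previous one):
  865 = 2*378 + 109, so a_0 = 2.
  378 = 3*109 + 51, so a_1 = 3.
  109 = 2*51 + 7, so a_2 = 2.
  51 = 7*7 + 2, so a_3 = 7.
  7 = 3*2 + 1, so a_4 = 3.
  2 = 2*1 + 0, so a_5 = 2.
The remainder reaches 0 after 6 divisions, so the expansion has 6 partial quotients, read off in order.

[2; 3, 2, 7, 3, 2]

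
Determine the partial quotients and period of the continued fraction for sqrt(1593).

Write x_i = (sqrt(1593) + m_i)/d_i with (m_0, d_0) = (0, 1). a_0 = floor(sqrt(1593)) = 39, since 39^2 = 1521 <= 1593 < 1600 = 40^2.
Iterate m_{i+1} = d_i*a_i - m_i, d_{i+1} = (1593 - m_{i+1}^2)/d_i, a_{i+1} = floor((a_0 + m_{i+1})/d_{i+1}):
  m_1 = 1*39 - 0 = 39, d_1 = (1593 - 39^2)/1 = 72/1 = 72, a_1 = floor((39 + 39)/72) = 1.
  m_2 = 72*1 - 39 = 33, d_2 = (1593 - 33^2)/72 = 504/72 = 7, a_2 = floor((39 + 33)/7) = 10.
  m_3 = 7*10 - 33 = 37, d_3 = (1593 - 37^2)/7 = 224/7 = 32, a_3 = floor((39 + 37)/32) = 2.
  m_4 = 32*2 - 37 = 27, d_4 = (1593 - 27^2)/32 = 864/32 = 27, a_4 = floor((39 + 27)/27) = 2.
  m_5 = 27*2 - 27 = 27, d_5 = (1593 - 27^2)/27 = 864/27 = 32, a_5 = floor((39 + 27)/32) = 2.
  m_6 = 32*2 - 27 = 37, d_6 = (1593 - 37^2)/32 = 224/32 = 7, a_6 = floor((39 + 37)/7) = 10.
  m_7 = 7*10 - 37 = 33, d_7 = (1593 - 33^2)/7 = 504/7 = 72, a_7 = floor((39 + 33)/72) = 1.
  m_8 = 72*1 - 33 = 39, d_8 = (1593 - 39^2)/72 = 72/72 = 1, a_8 = floor((39 + 39)/1) = 78.
  m_9 = 1*78 - 39 = 39, d_9 = (1593 - 39^2)/1 = 72/1 = 72: (m_9, d_9) = (m_1, d_1) = (39, 72), so from here the quotients repeat a_1, ..., a_8; the period length is 8.
Hence the expansion of sqrt(1593) is a_0 = 39 followed by the repeating block 1, 10, 2, 2, 2, 10, 1, 78 (period 8).

[39; (1, 10, 2, 2, 2, 10, 1, 78)]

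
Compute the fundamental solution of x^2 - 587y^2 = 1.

(x, y) = (1907162, 78717)

First expand sqrt(587) as a continued fraction. With x_i = (sqrt(587) + m_i)/d_i and (m_0, d_0) = (0, 1): a_0 = floor(sqrt(587)) = 24, since 24^2 = 576 <= 587 < 625 = 25^2.
Iterate m_{i+1} = d_i*a_i - m_i, d_{i+1} = (587 - m_{i+1}^2)/d_i, a_{i+1} = floor((a_0 + m_{i+1})/d_{i+1}):
  m_1 = 1*24 - 0 = 24, d_1 = (587 - 24^2)/1 = 11/1 = 11, a_1 = floor((24 + 24)/11) = 4.
  m_2 = 11*4 - 24 = 20, d_2 = (587 - 20^2)/11 = 187/11 = 17, a_2 = floor((24 + 20)/17) = 2.
  m_3 = 17*2 - 20 = 14, d_3 = (587 - 14^2)/17 = 391/17 = 23, a_3 = floor((24 + 14)/23) = 1.
  m_4 = 23*1 - 14 = 9, d_4 = (587 - 9^2)/23 = 506/23 = 22, a_4 = floor((24 + 9)/22) = 1.
  m_5 = 22*1 - 9 = 13, d_5 = (587 - 13^2)/22 = 418/22 = 19, a_5 = floor((24 + 13)/19) = 1.
  m_6 = 19*1 - 13 = 6, d_6 = (587 - 6^2)/19 = 551/19 = 29, a_6 = floor((24 + 6)/29) = 1.
  m_7 = 29*1 - 6 = 23, d_7 = (587 - 23^2)/29 = 58/29 = 2, a_7 = floor((24 + 23)/2) = 23.
  m_8 = 2*23 - 23 = 23, d_8 = (587 - 23^2)/2 = 58/2 = 29, a_8 = floor((24 + 23)/29) = 1.
  m_9 = 29*1 - 23 = 6, d_9 = (587 - 6^2)/29 = 551/29 = 19, a_9 = floor((24 + 6)/19) = 1.
  m_10 = 19*1 - 6 = 13, d_10 = (587 - 13^2)/19 = 418/19 = 22, a_10 = floor((24 + 13)/22) = 1.
  m_11 = 22*1 - 13 = 9, d_11 = (587 - 9^2)/22 = 506/22 = 23, a_11 = floor((24 + 9)/23) = 1.
  m_12 = 23*1 - 9 = 14, d_12 = (587 - 14^2)/23 = 391/23 = 17, a_12 = floor((24 + 14)/17) = 2.
  m_13 = 17*2 - 14 = 20, d_13 = (587 - 20^2)/17 = 187/17 = 11, a_13 = floor((24 + 20)/11) = 4.
  m_14 = 11*4 - 20 = 24, d_14 = (587 - 24^2)/11 = 11/11 = 1, a_14 = floor((24 + 24)/1) = 48.
  m_15 = 1*48 - 24 = 24, d_15 = (587 - 24^2)/1 = 11/1 = 11: (m_15, d_15) = (m_1, d_1) = (24, 11), so from here the quotients repeat a_1, ..., a_14; the period length is 14.
So sqrt(587) = [24; (4, 2, 1, 1, 1, 1, 23, 1, 1, 1, 1, 2, 4, 48)] with period length k = 14.
k is even, so the fundamental solution of x^2 - 587y^2 = 1 is (p_{k-1}, q_{k-1}) = (p_13, q_13); compute convergents through index 13.
Convergents (p_i = a_i*p_{i-1} + p_{i-2}, q_i = a_i*q_{i-1} + q_{i-2} with p_{-2}=0, p_{-1}=1, q_{-2}=1, q_{-1}=0):
  i=0: a_0=24, p_0 = 24*1 + 0 = 24, q_0 = 24*0 + 1 = 1.
  i=1: a_1=4, p_1 = 4*24 + 1 = 97, q_1 = 4*1 + 0 = 4.
  i=2: a_2=2, p_2 = 2*97 + 24 = 218, q_2 = 2*4 + 1 = 9.
  i=3: a_3=1, p_3 = 1*218 + 97 = 315, q_3 = 1*9 + 4 = 13.
  i=4: a_4=1, p_4 = 1*315 + 218 = 533, q_4 = 1*13 + 9 = 22.
  i=5: a_5=1, p_5 = 1*533 + 315 = 848, q_5 = 1*22 + 13 = 35.
  i=6: a_6=1, p_6 = 1*848 + 533 = 1381, q_6 = 1*35 + 22 = 57.
  i=7: a_7=23, p_7 = 23*1381 + 848 = 32611, q_7 = 23*57 + 35 = 1346.
  i=8: a_8=1, p_8 = 1*32611 + 1381 = 33992, q_8 = 1*1346 + 57 = 1403.
  i=9: a_9=1, p_9 = 1*33992 + 32611 = 66603, q_9 = 1*1403 + 1346 = 2749.
  i=10: a_10=1, p_10 = 1*66603 + 33992 = 100595, q_10 = 1*2749 + 1403 = 4152.
  i=11: a_11=1, p_11 = 1*100595 + 66603 = 167198, q_11 = 1*4152 + 2749 = 6901.
  i=12: a_12=2, p_12 = 2*167198 + 100595 = 434991, q_12 = 2*6901 + 4152 = 17954.
  i=13: a_13=4, p_13 = 4*434991 + 167198 = 1907162, q_13 = 4*17954 + 6901 = 78717.
Check: 1907162^2 - 587*78717^2 = 3637266894244 - 3637266894243 = 1, so (x, y) = (1907162, 78717) solves the equation, and by the theorem it is the least positive solution.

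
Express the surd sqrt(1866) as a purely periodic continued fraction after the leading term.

Write x_i = (sqrt(1866) + m_i)/d_i with (m_0, d_0) = (0, 1). a_0 = floor(sqrt(1866)) = 43, since 43^2 = 1849 <= 1866 < 1936 = 44^2.
Iterate m_{i+1} = d_i*a_i - m_i, d_{i+1} = (1866 - m_{i+1}^2)/d_i, a_{i+1} = floor((a_0 + m_{i+1})/d_{i+1}):
  m_1 = 1*43 - 0 = 43, d_1 = (1866 - 43^2)/1 = 17/1 = 17, a_1 = floor((43 + 43)/17) = 5.
  m_2 = 17*5 - 43 = 42, d_2 = (1866 - 42^2)/17 = 102/17 = 6, a_2 = floor((43 + 42)/6) = 14.
  m_3 = 6*14 - 42 = 42, d_3 = (1866 - 42^2)/6 = 102/6 = 17, a_3 = floor((43 + 42)/17) = 5.
  m_4 = 17*5 - 42 = 43, d_4 = (1866 - 43^2)/17 = 17/17 = 1, a_4 = floor((43 + 43)/1) = 86.
  m_5 = 1*86 - 43 = 43, d_5 = (1866 - 43^2)/1 = 17/1 = 17: (m_5, d_5) = (m_1, d_1) = (43, 17), so from here the quotients repeat a_1, ..., a_4; the period length is 4.
Hence the expansion of sqrt(1866) is a_0 = 43 followed by the repeating block 5, 14, 5, 86 (period 4).

[43; (5, 14, 5, 86)]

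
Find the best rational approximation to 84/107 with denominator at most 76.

51/65

Expand x = 84/107 as a continued fraction with the Euclidean algorithm:
  84 = 0*107 + 84, so a_0 = 0.
  107 = 1*84 + 23, so a_1 = 1.
  84 = 3*23 + 15, so a_2 = 3.
  23 = 1*15 + 8, so a_3 = 1.
  15 = 1*8 + 7, so a_4 = 1.
  8 = 1*7 + 1, so a_5 = 1.
  7 = 7*1 + 0, so a_6 = 7.
so x = [0; 1, 3, 1, 1, 1, 7].
Convergents (p_i = a_i*p_{i-1} + p_{i-2}, q_i = a_i*q_{i-1} + q_{i-2} with p_{-2}=0, p_{-1}=1, q_{-2}=1, q_{-1}=0), until the denominator exceeds 76:
  i=0: a_0=0, p_0 = 0*1 + 0 = 0, q_0 = 0*0 + 1 = 1.
  i=1: a_1=1, p_1 = 1*0 + 1 = 1, q_1 = 1*1 + 0 = 1.
  i=2: a_2=3, p_2 = 3*1 + 0 = 3, q_2 = 3*1 + 1 = 4.
  i=3: a_3=1, p_3 = 1*3 + 1 = 4, q_3 = 1*4 + 1 = 5.
  i=4: a_4=1, p_4 = 1*4 + 3 = 7, q_4 = 1*5 + 4 = 9.
  i=5: a_5=1, p_5 = 1*7 + 4 = 11, q_5 = 1*9 + 5 = 14.
  i=6: a_6=7, p_6 = 7*11 + 7 = 84, q_6 = 7*14 + 9 = 107.
q_6 = 107 > 76, so the last convergent with denominator <= 76 is p_5/q_5 = 11/14.
The closest fraction with denominator <= 76 is either p_5/q_5 or the intermediate fraction (k*p_5 + p_4)/(k*q_5 + q_4) with the largest k >= 1 whose denominator stays <= 76; these approach x as k grows, and every other convergent or intermediate fraction in range is farther away.
Largest k: floor((76 - q_4)/q_5) = floor((76 - 9)/14) = 4.
That gives (4*11 + 7)/(4*14 + 9) = 51/65.
Compare the errors: |x - 11/14| = |84*14 - 11*107|/(107*14) = 1/1498, and |x - 51/65| = |84*65 - 51*107|/(107*65) = 3/6955.
Cross-multiplying, 3*1498 = 4494 < 6955 = 1*6955, so 3/6955 is smaller: the intermediate fraction 51/65 is closer to x than 11/14.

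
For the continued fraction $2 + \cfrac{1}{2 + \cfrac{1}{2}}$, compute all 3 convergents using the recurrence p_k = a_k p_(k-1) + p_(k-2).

Using the convergent recurrence p_i = a_i*p_{i-1} + p_{i-2}, q_i = a_i*q_{i-1} + q_{i-2} with p_{-2}=0, p_{-1}=1, q_{-2}=1, q_{-1}=0:
  i=0: a_0=2, p_0 = 2*1 + 0 = 2, q_0 = 2*0 + 1 = 1.
  i=1: a_1=2, p_1 = 2*2 + 1 = 5, q_1 = 2*1 + 0 = 2.
  i=2: a_2=2, p_2 = 2*5 + 2 = 12, q_2 = 2*2 + 1 = 5.

2/1, 5/2, 12/5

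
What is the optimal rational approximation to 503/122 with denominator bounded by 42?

169/41

Expand x = 503/122 as a continued fraction with the Euclidean algorithm:
  503 = 4*122 + 15, so a_0 = 4.
  122 = 8*15 + 2, so a_1 = 8.
  15 = 7*2 + 1, so a_2 = 7.
  2 = 2*1 + 0, so a_3 = 2.
so x = [4; 8, 7, 2].
Convergents (p_i = a_i*p_{i-1} + p_{i-2}, q_i = a_i*q_{i-1} + q_{i-2} with p_{-2}=0, p_{-1}=1, q_{-2}=1, q_{-1}=0), until the denominator exceeds 42:
  i=0: a_0=4, p_0 = 4*1 + 0 = 4, q_0 = 4*0 + 1 = 1.
  i=1: a_1=8, p_1 = 8*4 + 1 = 33, q_1 = 8*1 + 0 = 8.
  i=2: a_2=7, p_2 = 7*33 + 4 = 235, q_2 = 7*8 + 1 = 57.
q_2 = 57 > 42, so the last convergent with denominator <= 42 is p_1/q_1 = 33/8.
The closest fraction with denominator <= 42 is either p_1/q_1 or the intermediate fraction (k*p_1 + p_0)/(k*q_1 + q_0) with the largest k >= 1 whose denominator stays <= 42; these approach x as k grows, and every other convergent or intermediate fraction in range is farther away.
Largest k: floor((42 - q_0)/q_1) = floor((42 - 1)/8) = 5.
That gives (5*33 + 4)/(5*8 + 1) = 169/41.
Compare the errors: |x - 33/8| = |503*8 - 33*122|/(122*8) = 2/976, and |x - 169/41| = |503*41 - 169*122|/(122*41) = 5/5002.
Cross-multiplying, 5*976 = 4880 < 10004 = 2*5002, so 5/5002 is smaller: the intermediate fraction 169/41 is closer to x than 33/8.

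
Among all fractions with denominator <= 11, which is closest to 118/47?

5/2

Expand x = 118/47 as a continued fraction with the Euclidean algorithm:
  118 = 2*47 + 24, so a_0 = 2.
  47 = 1*24 + 23, so a_1 = 1.
  24 = 1*23 + 1, so a_2 = 1.
  23 = 23*1 + 0, so a_3 = 23.
so x = [2; 1, 1, 23].
Convergents (p_i = a_i*p_{i-1} + p_{i-2}, q_i = a_i*q_{i-1} + q_{i-2} with p_{-2}=0, p_{-1}=1, q_{-2}=1, q_{-1}=0), until the denominator exceeds 11:
  i=0: a_0=2, p_0 = 2*1 + 0 = 2, q_0 = 2*0 + 1 = 1.
  i=1: a_1=1, p_1 = 1*2 + 1 = 3, q_1 = 1*1 + 0 = 1.
  i=2: a_2=1, p_2 = 1*3 + 2 = 5, q_2 = 1*1 + 1 = 2.
  i=3: a_3=23, p_3 = 23*5 + 3 = 118, q_3 = 23*2 + 1 = 47.
q_3 = 47 > 11, so the last convergent with denominator <= 11 is p_2/q_2 = 5/2.
The closest fraction with denominator <= 11 is either p_2/q_2 or the intermediate fraction (k*p_2 + p_1)/(k*q_2 + q_1) with the largest k >= 1 whose denominator stays <= 11; these approach x as k grows, and every other convergent or intermediate fraction in range is farther away.
Largest k: floor((11 - q_1)/q_2) = floor((11 - 1)/2) = 5.
That gives (5*5 + 3)/(5*2 + 1) = 28/11.
Compare the errors: |x - 5/2| = |118*2 - 5*47|/(47*2) = 1/94, and |x - 28/11| = |118*11 - 28*47|/(47*11) = 18/517.
Cross-multiplying, 1*517 = 517 < 1692 = 18*94, so 1/94 is smaller: the convergent 5/2 is closer to x than 28/11.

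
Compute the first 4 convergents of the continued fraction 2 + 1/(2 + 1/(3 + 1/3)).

Using the convergent recurrence p_i = a_i*p_{i-1} + p_{i-2}, q_i = a_i*q_{i-1} + q_{i-2} with p_{-2}=0, p_{-1}=1, q_{-2}=1, q_{-1}=0:
  i=0: a_0=2, p_0 = 2*1 + 0 = 2, q_0 = 2*0 + 1 = 1.
  i=1: a_1=2, p_1 = 2*2 + 1 = 5, q_1 = 2*1 + 0 = 2.
  i=2: a_2=3, p_2 = 3*5 + 2 = 17, q_2 = 3*2 + 1 = 7.
  i=3: a_3=3, p_3 = 3*17 + 5 = 56, q_3 = 3*7 + 2 = 23.

2/1, 5/2, 17/7, 56/23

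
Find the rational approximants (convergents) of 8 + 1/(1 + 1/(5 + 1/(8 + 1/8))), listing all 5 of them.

8/1, 9/1, 53/6, 433/49, 3517/398

Using the convergent recurrence p_i = a_i*p_{i-1} + p_{i-2}, q_i = a_i*q_{i-1} + q_{i-2} with p_{-2}=0, p_{-1}=1, q_{-2}=1, q_{-1}=0:
  i=0: a_0=8, p_0 = 8*1 + 0 = 8, q_0 = 8*0 + 1 = 1.
  i=1: a_1=1, p_1 = 1*8 + 1 = 9, q_1 = 1*1 + 0 = 1.
  i=2: a_2=5, p_2 = 5*9 + 8 = 53, q_2 = 5*1 + 1 = 6.
  i=3: a_3=8, p_3 = 8*53 + 9 = 433, q_3 = 8*6 + 1 = 49.
  i=4: a_4=8, p_4 = 8*433 + 53 = 3517, q_4 = 8*49 + 6 = 398.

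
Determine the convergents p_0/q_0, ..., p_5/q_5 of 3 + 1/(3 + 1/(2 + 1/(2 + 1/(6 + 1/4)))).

Using the convergent recurrence p_i = a_i*p_{i-1} + p_{i-2}, q_i = a_i*q_{i-1} + q_{i-2} with p_{-2}=0, p_{-1}=1, q_{-2}=1, q_{-1}=0:
  i=0: a_0=3, p_0 = 3*1 + 0 = 3, q_0 = 3*0 + 1 = 1.
  i=1: a_1=3, p_1 = 3*3 + 1 = 10, q_1 = 3*1 + 0 = 3.
  i=2: a_2=2, p_2 = 2*10 + 3 = 23, q_2 = 2*3 + 1 = 7.
  i=3: a_3=2, p_3 = 2*23 + 10 = 56, q_3 = 2*7 + 3 = 17.
  i=4: a_4=6, p_4 = 6*56 + 23 = 359, q_4 = 6*17 + 7 = 109.
  i=5: a_5=4, p_5 = 4*359 + 56 = 1492, q_5 = 4*109 + 17 = 453.

3/1, 10/3, 23/7, 56/17, 359/109, 1492/453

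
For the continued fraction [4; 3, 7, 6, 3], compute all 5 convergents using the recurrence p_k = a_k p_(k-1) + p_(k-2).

Using the convergent recurrence p_i = a_i*p_{i-1} + p_{i-2}, q_i = a_i*q_{i-1} + q_{i-2} with p_{-2}=0, p_{-1}=1, q_{-2}=1, q_{-1}=0:
  i=0: a_0=4, p_0 = 4*1 + 0 = 4, q_0 = 4*0 + 1 = 1.
  i=1: a_1=3, p_1 = 3*4 + 1 = 13, q_1 = 3*1 + 0 = 3.
  i=2: a_2=7, p_2 = 7*13 + 4 = 95, q_2 = 7*3 + 1 = 22.
  i=3: a_3=6, p_3 = 6*95 + 13 = 583, q_3 = 6*22 + 3 = 135.
  i=4: a_4=3, p_4 = 3*583 + 95 = 1844, q_4 = 3*135 + 22 = 427.

4/1, 13/3, 95/22, 583/135, 1844/427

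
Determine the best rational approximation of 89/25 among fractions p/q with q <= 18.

Expand x = 89/25 as a continued fraction with the Euclidean algorithm:
  89 = 3*25 + 14, so a_0 = 3.
  25 = 1*14 + 11, so a_1 = 1.
  14 = 1*11 + 3, so a_2 = 1.
  11 = 3*3 + 2, so a_3 = 3.
  3 = 1*2 + 1, so a_4 = 1.
  2 = 2*1 + 0, so a_5 = 2.
so x = [3; 1, 1, 3, 1, 2].
Convergents (p_i = a_i*p_{i-1} + p_{i-2}, q_i = a_i*q_{i-1} + q_{i-2} with p_{-2}=0, p_{-1}=1, q_{-2}=1, q_{-1}=0), until the denominator exceeds 18:
  i=0: a_0=3, p_0 = 3*1 + 0 = 3, q_0 = 3*0 + 1 = 1.
  i=1: a_1=1, p_1 = 1*3 + 1 = 4, q_1 = 1*1 + 0 = 1.
  i=2: a_2=1, p_2 = 1*4 + 3 = 7, q_2 = 1*1 + 1 = 2.
  i=3: a_3=3, p_3 = 3*7 + 4 = 25, q_3 = 3*2 + 1 = 7.
  i=4: a_4=1, p_4 = 1*25 + 7 = 32, q_4 = 1*7 + 2 = 9.
  i=5: a_5=2, p_5 = 2*32 + 25 = 89, q_5 = 2*9 + 7 = 25.
q_5 = 25 > 18, so the last convergent with denominator <= 18 is p_4/q_4 = 32/9.
The closest fraction with denominator <= 18 is either p_4/q_4 or the intermediate fraction (k*p_4 + p_3)/(k*q_4 + q_3) with the largest k >= 1 whose denominator stays <= 18; these approach x as k grows, and every other convergent or intermediate fraction in range is farther away.
Largest k: floor((18 - q_3)/q_4) = floor((18 - 7)/9) = 1.
That gives (1*32 + 25)/(1*9 + 7) = 57/16.
Compare the errors: |x - 32/9| = |89*9 - 32*25|/(25*9) = 1/225, and |x - 57/16| = |89*16 - 57*25|/(25*16) = 1/400.
Cross-multiplying, 1*225 = 225 < 400 = 1*400, so 1/400 is smaller: the intermediate fraction 57/16 is closer to x than 32/9.

57/16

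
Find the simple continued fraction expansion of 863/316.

Run the Euclidean algorithm on 863 and 316; the successive quotients are the partial quotients a_0, a_1, ... (each step inverts the fractional part left over by the previous one):
  863 = 2*316 + 231, so a_0 = 2.
  316 = 1*231 + 85, so a_1 = 1.
  231 = 2*85 + 61, so a_2 = 2.
  85 = 1*61 + 24, so a_3 = 1.
  61 = 2*24 + 13, so a_4 = 2.
  24 = 1*13 + 11, so a_5 = 1.
  13 = 1*11 + 2, so a_6 = 1.
  11 = 5*2 + 1, so a_7 = 5.
  2 = 2*1 + 0, so a_8 = 2.
The remainder reaches 0 after 9 divisions, so the expansion has 9 partial quotients, read off in order.

[2; 1, 2, 1, 2, 1, 1, 5, 2]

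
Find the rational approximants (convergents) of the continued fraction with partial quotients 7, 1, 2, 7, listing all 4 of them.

Using the convergent recurrence p_i = a_i*p_{i-1} + p_{i-2}, q_i = a_i*q_{i-1} + q_{i-2} with p_{-2}=0, p_{-1}=1, q_{-2}=1, q_{-1}=0:
  i=0: a_0=7, p_0 = 7*1 + 0 = 7, q_0 = 7*0 + 1 = 1.
  i=1: a_1=1, p_1 = 1*7 + 1 = 8, q_1 = 1*1 + 0 = 1.
  i=2: a_2=2, p_2 = 2*8 + 7 = 23, q_2 = 2*1 + 1 = 3.
  i=3: a_3=7, p_3 = 7*23 + 8 = 169, q_3 = 7*3 + 1 = 22.

7/1, 8/1, 23/3, 169/22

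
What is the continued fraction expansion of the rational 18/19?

Run the Euclidean algorithm on 18 and 19; the successive quotients are the partial quotients a_0, a_1, ... (each step inverts the fractional part left over by the previous one):
  18 = 0*19 + 18, so a_0 = 0.
  19 = 1*18 + 1, so a_1 = 1.
  18 = 18*1 + 0, so a_2 = 18.
The remainder reaches 0 after 3 divisions, so the expansion has 3 partial quotients, read off in order.

[0; 1, 18]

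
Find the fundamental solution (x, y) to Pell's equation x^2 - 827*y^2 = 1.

First expand sqrt(827) as a continued fraction. With x_i = (sqrt(827) + m_i)/d_i and (m_0, d_0) = (0, 1): a_0 = floor(sqrt(827)) = 28, since 28^2 = 784 <= 827 < 841 = 29^2.
Iterate m_{i+1} = d_i*a_i - m_i, d_{i+1} = (827 - m_{i+1}^2)/d_i, a_{i+1} = floor((a_0 + m_{i+1})/d_{i+1}):
  m_1 = 1*28 - 0 = 28, d_1 = (827 - 28^2)/1 = 43/1 = 43, a_1 = floor((28 + 28)/43) = 1.
  m_2 = 43*1 - 28 = 15, d_2 = (827 - 15^2)/43 = 602/43 = 14, a_2 = floor((28 + 15)/14) = 3.
  m_3 = 14*3 - 15 = 27, d_3 = (827 - 27^2)/14 = 98/14 = 7, a_3 = floor((28 + 27)/7) = 7.
  m_4 = 7*7 - 27 = 22, d_4 = (827 - 22^2)/7 = 343/7 = 49, a_4 = floor((28 + 22)/49) = 1.
  m_5 = 49*1 - 22 = 27, d_5 = (827 - 27^2)/49 = 98/49 = 2, a_5 = floor((28 + 27)/2) = 27.
  m_6 = 2*27 - 27 = 27, d_6 = (827 - 27^2)/2 = 98/2 = 49, a_6 = floor((28 + 27)/49) = 1.
  m_7 = 49*1 - 27 = 22, d_7 = (827 - 22^2)/49 = 343/49 = 7, a_7 = floor((28 + 22)/7) = 7.
  m_8 = 7*7 - 22 = 27, d_8 = (827 - 27^2)/7 = 98/7 = 14, a_8 = floor((28 + 27)/14) = 3.
  m_9 = 14*3 - 27 = 15, d_9 = (827 - 15^2)/14 = 602/14 = 43, a_9 = floor((28 + 15)/43) = 1.
  m_10 = 43*1 - 15 = 28, d_10 = (827 - 28^2)/43 = 43/43 = 1, a_10 = floor((28 + 28)/1) = 56.
  m_11 = 1*56 - 28 = 28, d_11 = (827 - 28^2)/1 = 43/1 = 43: (m_11, d_11) = (m_1, d_1) = (28, 43), so from here the quotients repeat a_1, ..., a_10; the period length is 10.
So sqrt(827) = [28; (1, 3, 7, 1, 27, 1, 7, 3, 1, 56)] with period length k = 10.
k is even, so the fundamental solution of x^2 - 827y^2 = 1 is (p_{k-1}, q_{k-1}) = (p_9, q_9); compute convergents through index 9.
Convergents (p_i = a_i*p_{i-1} + p_{i-2}, q_i = a_i*q_{i-1} + q_{i-2} with p_{-2}=0, p_{-1}=1, q_{-2}=1, q_{-1}=0):
  i=0: a_0=28, p_0 = 28*1 + 0 = 28, q_0 = 28*0 + 1 = 1.
  i=1: a_1=1, p_1 = 1*28 + 1 = 29, q_1 = 1*1 + 0 = 1.
  i=2: a_2=3, p_2 = 3*29 + 28 = 115, q_2 = 3*1 + 1 = 4.
  i=3: a_3=7, p_3 = 7*115 + 29 = 834, q_3 = 7*4 + 1 = 29.
  i=4: a_4=1, p_4 = 1*834 + 115 = 949, q_4 = 1*29 + 4 = 33.
  i=5: a_5=27, p_5 = 27*949 + 834 = 26457, q_5 = 27*33 + 29 = 920.
  i=6: a_6=1, p_6 = 1*26457 + 949 = 27406, q_6 = 1*920 + 33 = 953.
  i=7: a_7=7, p_7 = 7*27406 + 26457 = 218299, q_7 = 7*953 + 920 = 7591.
  i=8: a_8=3, p_8 = 3*218299 + 27406 = 682303, q_8 = 3*7591 + 953 = 23726.
  i=9: a_9=1, p_9 = 1*682303 + 218299 = 900602, q_9 = 1*23726 + 7591 = 31317.
Check: 900602^2 - 827*31317^2 = 811083962404 - 811083962403 = 1, so (x, y) = (900602, 31317) solves the equation, and by the theorem it is the least positive solution.

(x, y) = (900602, 31317)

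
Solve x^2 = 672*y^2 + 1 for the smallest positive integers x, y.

(x, y) = (337, 13)

First expand sqrt(672) as a continued fraction. With x_i = (sqrt(672) + m_i)/d_i and (m_0, d_0) = (0, 1): a_0 = floor(sqrt(672)) = 25, since 25^2 = 625 <= 672 < 676 = 26^2.
Iterate m_{i+1} = d_i*a_i - m_i, d_{i+1} = (672 - m_{i+1}^2)/d_i, a_{i+1} = floor((a_0 + m_{i+1})/d_{i+1}):
  m_1 = 1*25 - 0 = 25, d_1 = (672 - 25^2)/1 = 47/1 = 47, a_1 = floor((25 + 25)/47) = 1.
  m_2 = 47*1 - 25 = 22, d_2 = (672 - 22^2)/47 = 188/47 = 4, a_2 = floor((25 + 22)/4) = 11.
  m_3 = 4*11 - 22 = 22, d_3 = (672 - 22^2)/4 = 188/4 = 47, a_3 = floor((25 + 22)/47) = 1.
  m_4 = 47*1 - 22 = 25, d_4 = (672 - 25^2)/47 = 47/47 = 1, a_4 = floor((25 + 25)/1) = 50.
  m_5 = 1*50 - 25 = 25, d_5 = (672 - 25^2)/1 = 47/1 = 47: (m_5, d_5) = (m_1, d_1) = (25, 47), so from here the quotients repeat a_1, ..., a_4; the period length is 4.
So sqrt(672) = [25; (1, 11, 1, 50)] with period length k = 4.
k is even, so the fundamental solution of x^2 - 672y^2 = 1 is (p_{k-1}, q_{k-1}) = (p_3, q_3); compute convergents through index 3.
Convergents (p_i = a_i*p_{i-1} + p_{i-2}, q_i = a_i*q_{i-1} + q_{i-2} with p_{-2}=0, p_{-1}=1, q_{-2}=1, q_{-1}=0):
  i=0: a_0=25, p_0 = 25*1 + 0 = 25, q_0 = 25*0 + 1 = 1.
  i=1: a_1=1, p_1 = 1*25 + 1 = 26, q_1 = 1*1 + 0 = 1.
  i=2: a_2=11, p_2 = 11*26 + 25 = 311, q_2 = 11*1 + 1 = 12.
  i=3: a_3=1, p_3 = 1*311 + 26 = 337, q_3 = 1*12 + 1 = 13.
Check: 337^2 - 672*13^2 = 113569 - 113568 = 1, so (x, y) = (337, 13) solves the equation, and by the theorem it is the least positive solution.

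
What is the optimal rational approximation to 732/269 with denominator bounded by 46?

Expand x = 732/269 as a continued fraction with the Euclidean algorithm:
  732 = 2*269 + 194, so a_0 = 2.
  269 = 1*194 + 75, so a_1 = 1.
  194 = 2*75 + 44, so a_2 = 2.
  75 = 1*44 + 31, so a_3 = 1.
  44 = 1*31 + 13, so a_4 = 1.
  31 = 2*13 + 5, so a_5 = 2.
  13 = 2*5 + 3, so a_6 = 2.
  5 = 1*3 + 2, so a_7 = 1.
  3 = 1*2 + 1, so a_8 = 1.
  2 = 2*1 + 0, so a_9 = 2.
so x = [2; 1, 2, 1, 1, 2, 2, 1, 1, 2].
Convergents (p_i = a_i*p_{i-1} + p_{i-2}, q_i = a_i*q_{i-1} + q_{i-2} with p_{-2}=0, p_{-1}=1, q_{-2}=1, q_{-1}=0), until the denominator exceeds 46:
  i=0: a_0=2, p_0 = 2*1 + 0 = 2, q_0 = 2*0 + 1 = 1.
  i=1: a_1=1, p_1 = 1*2 + 1 = 3, q_1 = 1*1 + 0 = 1.
  i=2: a_2=2, p_2 = 2*3 + 2 = 8, q_2 = 2*1 + 1 = 3.
  i=3: a_3=1, p_3 = 1*8 + 3 = 11, q_3 = 1*3 + 1 = 4.
  i=4: a_4=1, p_4 = 1*11 + 8 = 19, q_4 = 1*4 + 3 = 7.
  i=5: a_5=2, p_5 = 2*19 + 11 = 49, q_5 = 2*7 + 4 = 18.
  i=6: a_6=2, p_6 = 2*49 + 19 = 117, q_6 = 2*18 + 7 = 43.
  i=7: a_7=1, p_7 = 1*117 + 49 = 166, q_7 = 1*43 + 18 = 61.
q_7 = 61 > 46, so the last convergent with denominator <= 46 is p_6/q_6 = 117/43.
The closest fraction with denominator <= 46 is either p_6/q_6 or the intermediate fraction (k*p_6 + p_5)/(k*q_6 + q_5) with the largest k >= 1 whose denominator stays <= 46; these approach x as k grows, and every other convergent or intermediate fraction in range is farther away.
Largest k: floor((46 - q_5)/q_6) = floor((46 - 18)/43) = 0.
Since k = 0, no intermediate fraction beyond p_6/q_6 has denominator <= 46, so the convergent 117/43 is the closest (its error is |732*43 - 117*269|/(269*43) = 3/11567).

117/43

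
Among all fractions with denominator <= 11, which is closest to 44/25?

7/4

Expand x = 44/25 as a continued fraction with the Euclidean algorithm:
  44 = 1*25 + 19, so a_0 = 1.
  25 = 1*19 + 6, so a_1 = 1.
  19 = 3*6 + 1, so a_2 = 3.
  6 = 6*1 + 0, so a_3 = 6.
so x = [1; 1, 3, 6].
Convergents (p_i = a_i*p_{i-1} + p_{i-2}, q_i = a_i*q_{i-1} + q_{i-2} with p_{-2}=0, p_{-1}=1, q_{-2}=1, q_{-1}=0), until the denominator exceeds 11:
  i=0: a_0=1, p_0 = 1*1 + 0 = 1, q_0 = 1*0 + 1 = 1.
  i=1: a_1=1, p_1 = 1*1 + 1 = 2, q_1 = 1*1 + 0 = 1.
  i=2: a_2=3, p_2 = 3*2 + 1 = 7, q_2 = 3*1 + 1 = 4.
  i=3: a_3=6, p_3 = 6*7 + 2 = 44, q_3 = 6*4 + 1 = 25.
q_3 = 25 > 11, so the last convergent with denominator <= 11 is p_2/q_2 = 7/4.
The closest fraction with denominator <= 11 is either p_2/q_2 or the intermediate fraction (k*p_2 + p_1)/(k*q_2 + q_1) with the largest k >= 1 whose denominator stays <= 11; these approach x as k grows, and every other convergent or intermediate fraction in range is farther away.
Largest k: floor((11 - q_1)/q_2) = floor((11 - 1)/4) = 2.
That gives (2*7 + 2)/(2*4 + 1) = 16/9.
Compare the errors: |x - 7/4| = |44*4 - 7*25|/(25*4) = 1/100, and |x - 16/9| = |44*9 - 16*25|/(25*9) = 4/225.
Cross-multiplying, 1*225 = 225 < 400 = 4*100, so 1/100 is smaller: the convergent 7/4 is closer to x than 16/9.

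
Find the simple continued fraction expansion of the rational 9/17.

[0; 1, 1, 8]

Run the Euclidean algorithm on 9 and 17; the successive quotients are the partial quotients a_0, a_1, ... (each step inverts the fractional part left over by the previous one):
  9 = 0*17 + 9, so a_0 = 0.
  17 = 1*9 + 8, so a_1 = 1.
  9 = 1*8 + 1, so a_2 = 1.
  8 = 8*1 + 0, so a_3 = 8.
The remainder reaches 0 after 4 divisions, so the expansion has 4 partial quotients, read off in order.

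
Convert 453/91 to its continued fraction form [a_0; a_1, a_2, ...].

[4; 1, 44, 2]

Run the Euclidean algorithm on 453 and 91; the successive quotients are the partial quotients a_0, a_1, ... (each step inverts the fractional part left over by the previous one):
  453 = 4*91 + 89, so a_0 = 4.
  91 = 1*89 + 2, so a_1 = 1.
  89 = 44*2 + 1, so a_2 = 44.
  2 = 2*1 + 0, so a_3 = 2.
The remainder reaches 0 after 4 divisions, so the expansion has 4 partial quotients, read off in order.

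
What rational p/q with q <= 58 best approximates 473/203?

135/58

Expand x = 473/203 as a continued fraction with the Euclidean algorithm:
  473 = 2*203 + 67, so a_0 = 2.
  203 = 3*67 + 2, so a_1 = 3.
  67 = 33*2 + 1, so a_2 = 33.
  2 = 2*1 + 0, so a_3 = 2.
so x = [2; 3, 33, 2].
Convergents (p_i = a_i*p_{i-1} + p_{i-2}, q_i = a_i*q_{i-1} + q_{i-2} with p_{-2}=0, p_{-1}=1, q_{-2}=1, q_{-1}=0), until the denominator exceeds 58:
  i=0: a_0=2, p_0 = 2*1 + 0 = 2, q_0 = 2*0 + 1 = 1.
  i=1: a_1=3, p_1 = 3*2 + 1 = 7, q_1 = 3*1 + 0 = 3.
  i=2: a_2=33, p_2 = 33*7 + 2 = 233, q_2 = 33*3 + 1 = 100.
q_2 = 100 > 58, so the last convergent with denominator <= 58 is p_1/q_1 = 7/3.
The closest fraction with denominator <= 58 is either p_1/q_1 or the intermediate fraction (k*p_1 + p_0)/(k*q_1 + q_0) with the largest k >= 1 whose denominator stays <= 58; these approach x as k grows, and every other convergent or intermediate fraction in range is farther away.
Largest k: floor((58 - q_0)/q_1) = floor((58 - 1)/3) = 19.
That gives (19*7 + 2)/(19*3 + 1) = 135/58.
Compare the errors: |x - 7/3| = |473*3 - 7*203|/(203*3) = 2/609, and |x - 135/58| = |473*58 - 135*203|/(203*58) = 29/11774.
Cross-multiplying, 29*609 = 17661 < 23548 = 2*11774, so 29/11774 is smaller: the intermediate fraction 135/58 is closer to x than 7/3.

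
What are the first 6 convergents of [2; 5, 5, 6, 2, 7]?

Using the convergent recurrence p_i = a_i*p_{i-1} + p_{i-2}, q_i = a_i*q_{i-1} + q_{i-2} with p_{-2}=0, p_{-1}=1, q_{-2}=1, q_{-1}=0:
  i=0: a_0=2, p_0 = 2*1 + 0 = 2, q_0 = 2*0 + 1 = 1.
  i=1: a_1=5, p_1 = 5*2 + 1 = 11, q_1 = 5*1 + 0 = 5.
  i=2: a_2=5, p_2 = 5*11 + 2 = 57, q_2 = 5*5 + 1 = 26.
  i=3: a_3=6, p_3 = 6*57 + 11 = 353, q_3 = 6*26 + 5 = 161.
  i=4: a_4=2, p_4 = 2*353 + 57 = 763, q_4 = 2*161 + 26 = 348.
  i=5: a_5=7, p_5 = 7*763 + 353 = 5694, q_5 = 7*348 + 161 = 2597.

2/1, 11/5, 57/26, 353/161, 763/348, 5694/2597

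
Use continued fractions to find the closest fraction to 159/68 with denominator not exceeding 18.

7/3

Expand x = 159/68 as a continued fraction with the Euclidean algorithm:
  159 = 2*68 + 23, so a_0 = 2.
  68 = 2*23 + 22, so a_1 = 2.
  23 = 1*22 + 1, so a_2 = 1.
  22 = 22*1 + 0, so a_3 = 22.
so x = [2; 2, 1, 22].
Convergents (p_i = a_i*p_{i-1} + p_{i-2}, q_i = a_i*q_{i-1} + q_{i-2} with p_{-2}=0, p_{-1}=1, q_{-2}=1, q_{-1}=0), until the denominator exceeds 18:
  i=0: a_0=2, p_0 = 2*1 + 0 = 2, q_0 = 2*0 + 1 = 1.
  i=1: a_1=2, p_1 = 2*2 + 1 = 5, q_1 = 2*1 + 0 = 2.
  i=2: a_2=1, p_2 = 1*5 + 2 = 7, q_2 = 1*2 + 1 = 3.
  i=3: a_3=22, p_3 = 22*7 + 5 = 159, q_3 = 22*3 + 2 = 68.
q_3 = 68 > 18, so the last convergent with denominator <= 18 is p_2/q_2 = 7/3.
The closest fraction with denominator <= 18 is either p_2/q_2 or the intermediate fraction (k*p_2 + p_1)/(k*q_2 + q_1) with the largest k >= 1 whose denominator stays <= 18; these approach x as k grows, and every other convergent or intermediate fraction in range is farther away.
Largest k: floor((18 - q_1)/q_2) = floor((18 - 2)/3) = 5.
That gives (5*7 + 5)/(5*3 + 2) = 40/17.
Compare the errors: |x - 7/3| = |159*3 - 7*68|/(68*3) = 1/204, and |x - 40/17| = |159*17 - 40*68|/(68*17) = 17/1156.
Cross-multiplying, 1*1156 = 1156 < 3468 = 17*204, so 1/204 is smaller: the convergent 7/3 is closer to x than 40/17.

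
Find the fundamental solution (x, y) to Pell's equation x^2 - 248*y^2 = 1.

First expand sqrt(248) as a continued fraction. With x_i = (sqrt(248) + m_i)/d_i and (m_0, d_0) = (0, 1): a_0 = floor(sqrt(248)) = 15, since 15^2 = 225 <= 248 < 256 = 16^2.
Iterate m_{i+1} = d_i*a_i - m_i, d_{i+1} = (248 - m_{i+1}^2)/d_i, a_{i+1} = floor((a_0 + m_{i+1})/d_{i+1}):
  m_1 = 1*15 - 0 = 15, d_1 = (248 - 15^2)/1 = 23/1 = 23, a_1 = floor((15 + 15)/23) = 1.
  m_2 = 23*1 - 15 = 8, d_2 = (248 - 8^2)/23 = 184/23 = 8, a_2 = floor((15 + 8)/8) = 2.
  m_3 = 8*2 - 8 = 8, d_3 = (248 - 8^2)/8 = 184/8 = 23, a_3 = floor((15 + 8)/23) = 1.
  m_4 = 23*1 - 8 = 15, d_4 = (248 - 15^2)/23 = 23/23 = 1, a_4 = floor((15 + 15)/1) = 30.
  m_5 = 1*30 - 15 = 15, d_5 = (248 - 15^2)/1 = 23/1 = 23: (m_5, d_5) = (m_1, d_1) = (15, 23), so from here the quotients repeat a_1, ..., a_4; the period length is 4.
So sqrt(248) = [15; (1, 2, 1, 30)] with period length k = 4.
k is even, so the fundamental solution of x^2 - 248y^2 = 1 is (p_{k-1}, q_{k-1}) = (p_3, q_3); compute convergents through index 3.
Convergents (p_i = a_i*p_{i-1} + p_{i-2}, q_i = a_i*q_{i-1} + q_{i-2} with p_{-2}=0, p_{-1}=1, q_{-2}=1, q_{-1}=0):
  i=0: a_0=15, p_0 = 15*1 + 0 = 15, q_0 = 15*0 + 1 = 1.
  i=1: a_1=1, p_1 = 1*15 + 1 = 16, q_1 = 1*1 + 0 = 1.
  i=2: a_2=2, p_2 = 2*16 + 15 = 47, q_2 = 2*1 + 1 = 3.
  i=3: a_3=1, p_3 = 1*47 + 16 = 63, q_3 = 1*3 + 1 = 4.
Check: 63^2 - 248*4^2 = 3969 - 3968 = 1, so (x, y) = (63, 4) solves the equation, and by the theorem it is the least positive solution.

(x, y) = (63, 4)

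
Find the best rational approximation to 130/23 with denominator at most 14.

79/14

Expand x = 130/23 as a continued fraction with the Euclidean algorithm:
  130 = 5*23 + 15, so a_0 = 5.
  23 = 1*15 + 8, so a_1 = 1.
  15 = 1*8 + 7, so a_2 = 1.
  8 = 1*7 + 1, so a_3 = 1.
  7 = 7*1 + 0, so a_4 = 7.
so x = [5; 1, 1, 1, 7].
Convergents (p_i = a_i*p_{i-1} + p_{i-2}, q_i = a_i*q_{i-1} + q_{i-2} with p_{-2}=0, p_{-1}=1, q_{-2}=1, q_{-1}=0), until the denominator exceeds 14:
  i=0: a_0=5, p_0 = 5*1 + 0 = 5, q_0 = 5*0 + 1 = 1.
  i=1: a_1=1, p_1 = 1*5 + 1 = 6, q_1 = 1*1 + 0 = 1.
  i=2: a_2=1, p_2 = 1*6 + 5 = 11, q_2 = 1*1 + 1 = 2.
  i=3: a_3=1, p_3 = 1*11 + 6 = 17, q_3 = 1*2 + 1 = 3.
  i=4: a_4=7, p_4 = 7*17 + 11 = 130, q_4 = 7*3 + 2 = 23.
q_4 = 23 > 14, so the last convergent with denominator <= 14 is p_3/q_3 = 17/3.
The closest fraction with denominator <= 14 is either p_3/q_3 or the intermediate fraction (k*p_3 + p_2)/(k*q_3 + q_2) with the largest k >= 1 whose denominator stays <= 14; these approach x as k grows, and every other convergent or intermediate fraction in range is farther away.
Largest k: floor((14 - q_2)/q_3) = floor((14 - 2)/3) = 4.
That gives (4*17 + 11)/(4*3 + 2) = 79/14.
Compare the errors: |x - 17/3| = |130*3 - 17*23|/(23*3) = 1/69, and |x - 79/14| = |130*14 - 79*23|/(23*14) = 3/322.
Cross-multiplying, 3*69 = 207 < 322 = 1*322, so 3/322 is smaller: the intermediate fraction 79/14 is closer to x than 17/3.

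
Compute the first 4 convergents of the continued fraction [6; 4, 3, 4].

6/1, 25/4, 81/13, 349/56

Using the convergent recurrence p_i = a_i*p_{i-1} + p_{i-2}, q_i = a_i*q_{i-1} + q_{i-2} with p_{-2}=0, p_{-1}=1, q_{-2}=1, q_{-1}=0:
  i=0: a_0=6, p_0 = 6*1 + 0 = 6, q_0 = 6*0 + 1 = 1.
  i=1: a_1=4, p_1 = 4*6 + 1 = 25, q_1 = 4*1 + 0 = 4.
  i=2: a_2=3, p_2 = 3*25 + 6 = 81, q_2 = 3*4 + 1 = 13.
  i=3: a_3=4, p_3 = 4*81 + 25 = 349, q_3 = 4*13 + 4 = 56.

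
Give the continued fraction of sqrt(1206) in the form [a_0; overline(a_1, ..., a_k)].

[34; overline(1, 2, 1, 2, 34, 2, 1, 2, 1, 68)]

Write x_i = (sqrt(1206) + m_i)/d_i with (m_0, d_0) = (0, 1). a_0 = floor(sqrt(1206)) = 34, since 34^2 = 1156 <= 1206 < 1225 = 35^2.
Iterate m_{i+1} = d_i*a_i - m_i, d_{i+1} = (1206 - m_{i+1}^2)/d_i, a_{i+1} = floor((a_0 + m_{i+1})/d_{i+1}):
  m_1 = 1*34 - 0 = 34, d_1 = (1206 - 34^2)/1 = 50/1 = 50, a_1 = floor((34 + 34)/50) = 1.
  m_2 = 50*1 - 34 = 16, d_2 = (1206 - 16^2)/50 = 950/50 = 19, a_2 = floor((34 + 16)/19) = 2.
  m_3 = 19*2 - 16 = 22, d_3 = (1206 - 22^2)/19 = 722/19 = 38, a_3 = floor((34 + 22)/38) = 1.
  m_4 = 38*1 - 22 = 16, d_4 = (1206 - 16^2)/38 = 950/38 = 25, a_4 = floor((34 + 16)/25) = 2.
  m_5 = 25*2 - 16 = 34, d_5 = (1206 - 34^2)/25 = 50/25 = 2, a_5 = floor((34 + 34)/2) = 34.
  m_6 = 2*34 - 34 = 34, d_6 = (1206 - 34^2)/2 = 50/2 = 25, a_6 = floor((34 + 34)/25) = 2.
  m_7 = 25*2 - 34 = 16, d_7 = (1206 - 16^2)/25 = 950/25 = 38, a_7 = floor((34 + 16)/38) = 1.
  m_8 = 38*1 - 16 = 22, d_8 = (1206 - 22^2)/38 = 722/38 = 19, a_8 = floor((34 + 22)/19) = 2.
  m_9 = 19*2 - 22 = 16, d_9 = (1206 - 16^2)/19 = 950/19 = 50, a_9 = floor((34 + 16)/50) = 1.
  m_10 = 50*1 - 16 = 34, d_10 = (1206 - 34^2)/50 = 50/50 = 1, a_10 = floor((34 + 34)/1) = 68.
  m_11 = 1*68 - 34 = 34, d_11 = (1206 - 34^2)/1 = 50/1 = 50: (m_11, d_11) = (m_1, d_1) = (34, 50), so from here the quotients repeat a_1, ..., a_10; the period length is 10.
Hence the expansion of sqrt(1206) is a_0 = 34 followed by the repeating block 1, 2, 1, 2, 34, 2, 1, 2, 1, 68 (period 10).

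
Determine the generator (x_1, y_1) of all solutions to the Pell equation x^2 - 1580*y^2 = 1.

(x, y) = (159, 4)

First expand sqrt(1580) as a continued fraction. With x_i = (sqrt(1580) + m_i)/d_i and (m_0, d_0) = (0, 1): a_0 = floor(sqrt(1580)) = 39, since 39^2 = 1521 <= 1580 < 1600 = 40^2.
Iterate m_{i+1} = d_i*a_i - m_i, d_{i+1} = (1580 - m_{i+1}^2)/d_i, a_{i+1} = floor((a_0 + m_{i+1})/d_{i+1}):
  m_1 = 1*39 - 0 = 39, d_1 = (1580 - 39^2)/1 = 59/1 = 59, a_1 = floor((39 + 39)/59) = 1.
  m_2 = 59*1 - 39 = 20, d_2 = (1580 - 20^2)/59 = 1180/59 = 20, a_2 = floor((39 + 20)/20) = 2.
  m_3 = 20*2 - 20 = 20, d_3 = (1580 - 20^2)/20 = 1180/20 = 59, a_3 = floor((39 + 20)/59) = 1.
  m_4 = 59*1 - 20 = 39, d_4 = (1580 - 39^2)/59 = 59/59 = 1, a_4 = floor((39 + 39)/1) = 78.
  m_5 = 1*78 - 39 = 39, d_5 = (1580 - 39^2)/1 = 59/1 = 59: (m_5, d_5) = (m_1, d_1) = (39, 59), so from here the quotients repeat a_1, ..., a_4; the period length is 4.
So sqrt(1580) = [39; (1, 2, 1, 78)] with period length k = 4.
k is even, so the fundamental solution of x^2 - 1580y^2 = 1 is (p_{k-1}, q_{k-1}) = (p_3, q_3); compute convergents through index 3.
Convergents (p_i = a_i*p_{i-1} + p_{i-2}, q_i = a_i*q_{i-1} + q_{i-2} with p_{-2}=0, p_{-1}=1, q_{-2}=1, q_{-1}=0):
  i=0: a_0=39, p_0 = 39*1 + 0 = 39, q_0 = 39*0 + 1 = 1.
  i=1: a_1=1, p_1 = 1*39 + 1 = 40, q_1 = 1*1 + 0 = 1.
  i=2: a_2=2, p_2 = 2*40 + 39 = 119, q_2 = 2*1 + 1 = 3.
  i=3: a_3=1, p_3 = 1*119 + 40 = 159, q_3 = 1*3 + 1 = 4.
Check: 159^2 - 1580*4^2 = 25281 - 25280 = 1, so (x, y) = (159, 4) solves the equation, and by the theorem it is the least positive solution.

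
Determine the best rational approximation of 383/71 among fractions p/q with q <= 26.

124/23

Expand x = 383/71 as a continued fraction with the Euclidean algorithm:
  383 = 5*71 + 28, so a_0 = 5.
  71 = 2*28 + 15, so a_1 = 2.
  28 = 1*15 + 13, so a_2 = 1.
  15 = 1*13 + 2, so a_3 = 1.
  13 = 6*2 + 1, so a_4 = 6.
  2 = 2*1 + 0, so a_5 = 2.
so x = [5; 2, 1, 1, 6, 2].
Convergents (p_i = a_i*p_{i-1} + p_{i-2}, q_i = a_i*q_{i-1} + q_{i-2} with p_{-2}=0, p_{-1}=1, q_{-2}=1, q_{-1}=0), until the denominator exceeds 26:
  i=0: a_0=5, p_0 = 5*1 + 0 = 5, q_0 = 5*0 + 1 = 1.
  i=1: a_1=2, p_1 = 2*5 + 1 = 11, q_1 = 2*1 + 0 = 2.
  i=2: a_2=1, p_2 = 1*11 + 5 = 16, q_2 = 1*2 + 1 = 3.
  i=3: a_3=1, p_3 = 1*16 + 11 = 27, q_3 = 1*3 + 2 = 5.
  i=4: a_4=6, p_4 = 6*27 + 16 = 178, q_4 = 6*5 + 3 = 33.
q_4 = 33 > 26, so the last convergent with denominator <= 26 is p_3/q_3 = 27/5.
The closest fraction with denominator <= 26 is either p_3/q_3 or the intermediate fraction (k*p_3 + p_2)/(k*q_3 + q_2) with the largest k >= 1 whose denominator stays <= 26; these approach x as k grows, and every other convergent or intermediate fraction in range is farther away.
Largest k: floor((26 - q_2)/q_3) = floor((26 - 3)/5) = 4.
That gives (4*27 + 16)/(4*5 + 3) = 124/23.
Compare the errors: |x - 27/5| = |383*5 - 27*71|/(71*5) = 2/355, and |x - 124/23| = |383*23 - 124*71|/(71*23) = 5/1633.
Cross-multiplying, 5*355 = 1775 < 3266 = 2*1633, so 5/1633 is smaller: the intermediate fraction 124/23 is closer to x than 27/5.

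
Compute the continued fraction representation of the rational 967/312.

[3; 10, 15, 2]

Run the Euclidean algorithm on 967 and 312; the successive quotients are the partial quotients a_0, a_1, ... (each step inverts the fractional part left over by the previous one):
  967 = 3*312 + 31, so a_0 = 3.
  312 = 10*31 + 2, so a_1 = 10.
  31 = 15*2 + 1, so a_2 = 15.
  2 = 2*1 + 0, so a_3 = 2.
The remainder reaches 0 after 4 divisions, so the expansion has 4 partial quotients, read off in order.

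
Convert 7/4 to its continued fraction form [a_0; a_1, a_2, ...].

Run the Euclidean algorithm on 7 and 4; the successive quotients are the partial quotients a_0, a_1, ... (each step inverts the fractional part left over by the previous one):
  7 = 1*4 + 3, so a_0 = 1.
  4 = 1*3 + 1, so a_1 = 1.
  3 = 3*1 + 0, so a_2 = 3.
The remainder reaches 0 after 3 divisions, so the expansion has 3 partial quotients, read off in order.

[1; 1, 3]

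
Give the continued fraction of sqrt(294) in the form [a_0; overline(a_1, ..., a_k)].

[17; overline(6, 1, 4, 1, 6, 34)]

Write x_i = (sqrt(294) + m_i)/d_i with (m_0, d_0) = (0, 1). a_0 = floor(sqrt(294)) = 17, since 17^2 = 289 <= 294 < 324 = 18^2.
Iterate m_{i+1} = d_i*a_i - m_i, d_{i+1} = (294 - m_{i+1}^2)/d_i, a_{i+1} = floor((a_0 + m_{i+1})/d_{i+1}):
  m_1 = 1*17 - 0 = 17, d_1 = (294 - 17^2)/1 = 5/1 = 5, a_1 = floor((17 + 17)/5) = 6.
  m_2 = 5*6 - 17 = 13, d_2 = (294 - 13^2)/5 = 125/5 = 25, a_2 = floor((17 + 13)/25) = 1.
  m_3 = 25*1 - 13 = 12, d_3 = (294 - 12^2)/25 = 150/25 = 6, a_3 = floor((17 + 12)/6) = 4.
  m_4 = 6*4 - 12 = 12, d_4 = (294 - 12^2)/6 = 150/6 = 25, a_4 = floor((17 + 12)/25) = 1.
  m_5 = 25*1 - 12 = 13, d_5 = (294 - 13^2)/25 = 125/25 = 5, a_5 = floor((17 + 13)/5) = 6.
  m_6 = 5*6 - 13 = 17, d_6 = (294 - 17^2)/5 = 5/5 = 1, a_6 = floor((17 + 17)/1) = 34.
  m_7 = 1*34 - 17 = 17, d_7 = (294 - 17^2)/1 = 5/1 = 5: (m_7, d_7) = (m_1, d_1) = (17, 5), so from here the quotients repeat a_1, ..., a_6; the period length is 6.
Hence the expansion of sqrt(294) is a_0 = 17 followed by the repeating block 6, 1, 4, 1, 6, 34 (period 6).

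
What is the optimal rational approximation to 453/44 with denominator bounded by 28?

278/27

Expand x = 453/44 as a continued fraction with the Euclidean algorithm:
  453 = 10*44 + 13, so a_0 = 10.
  44 = 3*13 + 5, so a_1 = 3.
  13 = 2*5 + 3, so a_2 = 2.
  5 = 1*3 + 2, so a_3 = 1.
  3 = 1*2 + 1, so a_4 = 1.
  2 = 2*1 + 0, so a_5 = 2.
so x = [10; 3, 2, 1, 1, 2].
Convergents (p_i = a_i*p_{i-1} + p_{i-2}, q_i = a_i*q_{i-1} + q_{i-2} with p_{-2}=0, p_{-1}=1, q_{-2}=1, q_{-1}=0), until the denominator exceeds 28:
  i=0: a_0=10, p_0 = 10*1 + 0 = 10, q_0 = 10*0 + 1 = 1.
  i=1: a_1=3, p_1 = 3*10 + 1 = 31, q_1 = 3*1 + 0 = 3.
  i=2: a_2=2, p_2 = 2*31 + 10 = 72, q_2 = 2*3 + 1 = 7.
  i=3: a_3=1, p_3 = 1*72 + 31 = 103, q_3 = 1*7 + 3 = 10.
  i=4: a_4=1, p_4 = 1*103 + 72 = 175, q_4 = 1*10 + 7 = 17.
  i=5: a_5=2, p_5 = 2*175 + 103 = 453, q_5 = 2*17 + 10 = 44.
q_5 = 44 > 28, so the last convergent with denominator <= 28 is p_4/q_4 = 175/17.
The closest fraction with denominator <= 28 is either p_4/q_4 or the intermediate fraction (k*p_4 + p_3)/(k*q_4 + q_3) with the largest k >= 1 whose denominator stays <= 28; these approach x as k grows, and every other convergent or intermediate fraction in range is farther away.
Largest k: floor((28 - q_3)/q_4) = floor((28 - 10)/17) = 1.
That gives (1*175 + 103)/(1*17 + 10) = 278/27.
Compare the errors: |x - 175/17| = |453*17 - 175*44|/(44*17) = 1/748, and |x - 278/27| = |453*27 - 278*44|/(44*27) = 1/1188.
Cross-multiplying, 1*748 = 748 < 1188 = 1*1188, so 1/1188 is smaller: the intermediate fraction 278/27 is closer to x than 175/17.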